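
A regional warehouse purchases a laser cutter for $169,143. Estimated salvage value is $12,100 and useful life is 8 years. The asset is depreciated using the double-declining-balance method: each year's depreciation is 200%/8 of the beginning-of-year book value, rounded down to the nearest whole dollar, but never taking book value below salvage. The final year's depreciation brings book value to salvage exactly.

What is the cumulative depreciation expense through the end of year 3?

$97,785

Depreciable base = $169,143 − $12,100 = $157,043.
Year 1: ⌊$169,143 × 200%/8⌋ = $42,285. Book value $126,858.
Year 2: ⌊$126,858 × 200%/8⌋ = $31,714. Book value $95,144.
Year 3: ⌊$95,144 × 200%/8⌋ = $23,786. Book value $71,358.
Accumulated through year 3 = $169,143 − $71,358 = $97,785.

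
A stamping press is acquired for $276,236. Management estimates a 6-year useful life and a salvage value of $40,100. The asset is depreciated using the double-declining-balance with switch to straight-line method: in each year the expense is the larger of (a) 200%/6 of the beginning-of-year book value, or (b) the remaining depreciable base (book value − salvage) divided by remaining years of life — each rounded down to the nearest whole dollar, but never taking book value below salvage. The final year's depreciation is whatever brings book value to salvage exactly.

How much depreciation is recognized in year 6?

Depreciable base = $276,236 − $40,100 = $236,136.
Year 1: DB = ⌊$276,236 × 200%/6⌋ = $92,078; SL = ⌊$236,136/6⌋ = $39,356 → take DB $92,078. Book value $184,158.
Year 2: DB = ⌊$184,158 × 200%/6⌋ = $61,386; SL = ⌊$144,058/5⌋ = $28,811 → take DB $61,386. Book value $122,772.
Year 3: DB = ⌊$122,772 × 200%/6⌋ = $40,924; SL = ⌊$82,672/4⌋ = $20,668 → take DB $40,924. Book value $81,848.
Year 4: DB = ⌊$81,848 × 200%/6⌋ = $27,282; SL = ⌊$41,748/3⌋ = $13,916 → take DB $27,282. Book value $54,566.
Year 5: DB = ⌊$54,566 × 200%/6⌋ = $18,188; SL = ⌊$14,466/2⌋ = $7,233 → take DB $18,188, capped at $14,466. Book value $40,100.
Year 6 (final): $40,100 − $40,100 = $0. Book value $40,100.

$0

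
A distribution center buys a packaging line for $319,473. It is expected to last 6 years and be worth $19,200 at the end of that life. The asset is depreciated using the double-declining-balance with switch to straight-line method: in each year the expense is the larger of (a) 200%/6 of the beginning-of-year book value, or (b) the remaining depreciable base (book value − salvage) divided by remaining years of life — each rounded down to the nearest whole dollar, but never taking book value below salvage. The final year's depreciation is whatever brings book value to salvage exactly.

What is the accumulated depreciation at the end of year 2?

$177,485

Depreciable base = $319,473 − $19,200 = $300,273.
Year 1: DB = ⌊$319,473 × 200%/6⌋ = $106,491; SL = ⌊$300,273/6⌋ = $50,045 → take DB $106,491. Book value $212,982.
Year 2: DB = ⌊$212,982 × 200%/6⌋ = $70,994; SL = ⌊$193,782/5⌋ = $38,756 → take DB $70,994. Book value $141,988.
Accumulated through year 2 = $319,473 − $141,988 = $177,485.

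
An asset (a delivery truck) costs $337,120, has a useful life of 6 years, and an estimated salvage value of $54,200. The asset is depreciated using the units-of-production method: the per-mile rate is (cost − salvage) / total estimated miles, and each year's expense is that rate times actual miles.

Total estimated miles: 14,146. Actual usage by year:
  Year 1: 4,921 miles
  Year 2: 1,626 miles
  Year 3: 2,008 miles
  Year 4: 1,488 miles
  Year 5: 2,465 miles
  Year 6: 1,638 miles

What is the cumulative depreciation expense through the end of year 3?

$171,100

Depreciable base = $337,120 − $54,200 = $282,920.
Rate = $282,920 / 14,146 miles = $20 per mile.
Year 1: 4,921 × $20 = $98,420. Book value $238,700.
Year 2: 1,626 × $20 = $32,520. Book value $206,180.
Year 3: 2,008 × $20 = $40,160. Book value $166,020.
Accumulated through year 3 = $337,120 − $166,020 = $171,100.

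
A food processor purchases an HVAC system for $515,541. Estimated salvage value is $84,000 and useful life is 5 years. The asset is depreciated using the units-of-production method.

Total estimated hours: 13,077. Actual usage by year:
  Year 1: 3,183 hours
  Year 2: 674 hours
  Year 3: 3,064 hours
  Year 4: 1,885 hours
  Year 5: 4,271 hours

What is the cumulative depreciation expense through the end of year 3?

$228,393

Depreciable base = $515,541 − $84,000 = $431,541.
Rate = $431,541 / 13,077 hours = $33 per hour.
Year 1: 3,183 × $33 = $105,039. Book value $410,502.
Year 2: 674 × $33 = $22,242. Book value $388,260.
Year 3: 3,064 × $33 = $101,112. Book value $287,148.
Accumulated through year 3 = $515,541 − $287,148 = $228,393.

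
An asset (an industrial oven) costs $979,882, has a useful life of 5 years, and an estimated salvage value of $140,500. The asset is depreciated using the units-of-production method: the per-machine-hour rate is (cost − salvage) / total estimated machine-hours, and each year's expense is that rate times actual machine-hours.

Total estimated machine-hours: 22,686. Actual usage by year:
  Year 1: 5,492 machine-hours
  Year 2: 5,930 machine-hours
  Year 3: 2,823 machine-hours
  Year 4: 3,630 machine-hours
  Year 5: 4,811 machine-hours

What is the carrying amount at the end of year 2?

$557,268

Depreciable base = $979,882 − $140,500 = $839,382.
Rate = $839,382 / 22,686 machine-hours = $37 per machine-hour.
Year 1: 5,492 × $37 = $203,204. Book value $776,678.
Year 2: 5,930 × $37 = $219,410. Book value $557,268.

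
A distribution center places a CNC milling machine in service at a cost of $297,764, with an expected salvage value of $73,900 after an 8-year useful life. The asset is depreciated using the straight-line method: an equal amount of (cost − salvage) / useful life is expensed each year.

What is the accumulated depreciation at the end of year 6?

Depreciable base = $297,764 − $73,900 = $223,864.
Annual expense = $223,864 / 8 = $27,983.
End of year 1: book value $269,781.
End of year 2: book value $241,798.
End of year 3: book value $213,815.
End of year 4: book value $185,832.
End of year 5: book value $157,849.
End of year 6: book value $129,866.
Accumulated through year 6 = $297,764 − $129,866 = $167,898.

$167,898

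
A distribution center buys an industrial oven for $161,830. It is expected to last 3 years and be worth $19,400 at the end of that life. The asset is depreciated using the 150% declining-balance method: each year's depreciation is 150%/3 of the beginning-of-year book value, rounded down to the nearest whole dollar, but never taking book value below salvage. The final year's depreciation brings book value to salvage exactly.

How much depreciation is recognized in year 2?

Depreciable base = $161,830 − $19,400 = $142,430.
Year 1: ⌊$161,830 × 150%/3⌋ = $80,915. Book value $80,915.
Year 2: ⌊$80,915 × 150%/3⌋ = $40,457. Book value $40,458.

$40,457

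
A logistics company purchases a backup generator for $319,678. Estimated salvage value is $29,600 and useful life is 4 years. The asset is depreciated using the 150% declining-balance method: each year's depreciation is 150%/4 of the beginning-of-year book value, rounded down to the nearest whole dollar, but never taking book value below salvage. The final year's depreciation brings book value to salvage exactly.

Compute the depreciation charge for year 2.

$74,924

Depreciable base = $319,678 − $29,600 = $290,078.
Year 1: ⌊$319,678 × 150%/4⌋ = $119,879. Book value $199,799.
Year 2: ⌊$199,799 × 150%/4⌋ = $74,924. Book value $124,875.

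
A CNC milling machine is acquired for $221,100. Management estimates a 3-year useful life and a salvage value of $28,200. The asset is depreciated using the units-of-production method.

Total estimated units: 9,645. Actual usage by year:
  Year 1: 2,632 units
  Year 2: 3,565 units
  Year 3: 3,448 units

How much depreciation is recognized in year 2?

$71,300

Depreciable base = $221,100 − $28,200 = $192,900.
Rate = $192,900 / 9,645 units = $20 per unit.
Year 1: 2,632 × $20 = $52,640. Book value $168,460.
Year 2: 3,565 × $20 = $71,300. Book value $97,160.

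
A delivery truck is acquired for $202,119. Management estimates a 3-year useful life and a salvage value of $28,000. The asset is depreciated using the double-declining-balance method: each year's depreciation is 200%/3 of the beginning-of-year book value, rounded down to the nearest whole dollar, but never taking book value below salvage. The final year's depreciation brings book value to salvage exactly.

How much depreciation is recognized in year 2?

Depreciable base = $202,119 − $28,000 = $174,119.
Year 1: ⌊$202,119 × 200%/3⌋ = $134,746. Book value $67,373.
Year 2: ⌊$67,373 × 200%/3⌋ = $44,915, capped at $39,373. Book value $28,000.

$39,373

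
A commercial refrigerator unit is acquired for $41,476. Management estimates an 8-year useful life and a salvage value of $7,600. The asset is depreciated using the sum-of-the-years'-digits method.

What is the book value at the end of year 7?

Depreciable base = $41,476 − $7,600 = $33,876.
Sum of the years' digits = 8+7+6+5+4+3+2+1 = 36.
Year 1: $33,876 × 8/36 = $7,528. Book value $33,948.
Year 2: $33,876 × 7/36 = $6,587. Book value $27,361.
Year 3: $33,876 × 6/36 = $5,646. Book value $21,715.
Year 4: $33,876 × 5/36 = $4,705. Book value $17,010.
Year 5: $33,876 × 4/36 = $3,764. Book value $13,246.
Year 6: $33,876 × 3/36 = $2,823. Book value $10,423.
Year 7: $33,876 × 2/36 = $1,882. Book value $8,541.

$8,541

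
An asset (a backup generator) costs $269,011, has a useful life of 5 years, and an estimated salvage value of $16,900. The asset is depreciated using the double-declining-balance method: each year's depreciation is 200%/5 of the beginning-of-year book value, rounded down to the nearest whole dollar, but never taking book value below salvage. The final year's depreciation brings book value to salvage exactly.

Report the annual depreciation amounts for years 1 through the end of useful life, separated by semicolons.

$107,604; $64,562; $38,738; $23,242; $17,965

Depreciable base = $269,011 − $16,900 = $252,111.
Year 1: ⌊$269,011 × 200%/5⌋ = $107,604. Book value $161,407.
Year 2: ⌊$161,407 × 200%/5⌋ = $64,562. Book value $96,845.
Year 3: ⌊$96,845 × 200%/5⌋ = $38,738. Book value $58,107.
Year 4: ⌊$58,107 × 200%/5⌋ = $23,242. Book value $34,865.
Year 5 (final): $34,865 − $16,900 = $17,965. Book value $16,900.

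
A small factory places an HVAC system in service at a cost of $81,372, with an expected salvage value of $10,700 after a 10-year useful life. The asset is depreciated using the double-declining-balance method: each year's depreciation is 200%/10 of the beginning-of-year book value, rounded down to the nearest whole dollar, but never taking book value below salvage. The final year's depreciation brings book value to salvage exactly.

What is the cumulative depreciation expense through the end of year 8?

$67,718

Depreciable base = $81,372 − $10,700 = $70,672.
Year 1: ⌊$81,372 × 200%/10⌋ = $16,274. Book value $65,098.
Year 2: ⌊$65,098 × 200%/10⌋ = $13,019. Book value $52,079.
Year 3: ⌊$52,079 × 200%/10⌋ = $10,415. Book value $41,664.
Year 4: ⌊$41,664 × 200%/10⌋ = $8,332. Book value $33,332.
Year 5: ⌊$33,332 × 200%/10⌋ = $6,666. Book value $26,666.
Year 6: ⌊$26,666 × 200%/10⌋ = $5,333. Book value $21,333.
Year 7: ⌊$21,333 × 200%/10⌋ = $4,266. Book value $17,067.
Year 8: ⌊$17,067 × 200%/10⌋ = $3,413. Book value $13,654.
Accumulated through year 8 = $81,372 − $13,654 = $67,718.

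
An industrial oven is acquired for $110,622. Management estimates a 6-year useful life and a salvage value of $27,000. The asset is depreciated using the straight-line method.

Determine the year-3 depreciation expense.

Depreciable base = $110,622 − $27,000 = $83,622.
Annual expense = $83,622 / 6 = $13,937.

$13,937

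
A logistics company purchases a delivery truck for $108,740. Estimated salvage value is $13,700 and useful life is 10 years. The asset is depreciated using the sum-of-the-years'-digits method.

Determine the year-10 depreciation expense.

$1,728

Depreciable base = $108,740 − $13,700 = $95,040.
Sum of the years' digits = 10+9+8+7+6+5+4+3+2+1 = 55.
Year 1: $95,040 × 10/55 = $17,280. Book value $91,460.
Year 2: $95,040 × 9/55 = $15,552. Book value $75,908.
Year 3: $95,040 × 8/55 = $13,824. Book value $62,084.
Year 4: $95,040 × 7/55 = $12,096. Book value $49,988.
Year 5: $95,040 × 6/55 = $10,368. Book value $39,620.
Year 6: $95,040 × 5/55 = $8,640. Book value $30,980.
Year 7: $95,040 × 4/55 = $6,912. Book value $24,068.
Year 8: $95,040 × 3/55 = $5,184. Book value $18,884.
Year 9: $95,040 × 2/55 = $3,456. Book value $15,428.
Year 10: $95,040 × 1/55 = $1,728. Book value $13,700.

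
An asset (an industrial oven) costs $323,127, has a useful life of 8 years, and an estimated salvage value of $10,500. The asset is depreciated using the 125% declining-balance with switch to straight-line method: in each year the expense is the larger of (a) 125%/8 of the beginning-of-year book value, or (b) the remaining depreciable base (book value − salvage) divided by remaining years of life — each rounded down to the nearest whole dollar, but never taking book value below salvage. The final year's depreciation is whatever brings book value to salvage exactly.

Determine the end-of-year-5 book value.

Depreciable base = $323,127 − $10,500 = $312,627.
Year 1: DB = ⌊$323,127 × 125%/8⌋ = $50,488; SL = ⌊$312,627/8⌋ = $39,078 → take DB $50,488. Book value $272,639.
Year 2: DB = ⌊$272,639 × 125%/8⌋ = $42,599; SL = ⌊$262,139/7⌋ = $37,448 → take DB $42,599. Book value $230,040.
Year 3: DB = ⌊$230,040 × 125%/8⌋ = $35,943; SL = ⌊$219,540/6⌋ = $36,590 → take SL $36,590. Book value $193,450.
Year 4: DB = ⌊$193,450 × 125%/8⌋ = $30,226; SL = ⌊$182,950/5⌋ = $36,590 → take SL $36,590. Book value $156,860.
Year 5: DB = ⌊$156,860 × 125%/8⌋ = $24,509; SL = ⌊$146,360/4⌋ = $36,590 → take SL $36,590. Book value $120,270.

$120,270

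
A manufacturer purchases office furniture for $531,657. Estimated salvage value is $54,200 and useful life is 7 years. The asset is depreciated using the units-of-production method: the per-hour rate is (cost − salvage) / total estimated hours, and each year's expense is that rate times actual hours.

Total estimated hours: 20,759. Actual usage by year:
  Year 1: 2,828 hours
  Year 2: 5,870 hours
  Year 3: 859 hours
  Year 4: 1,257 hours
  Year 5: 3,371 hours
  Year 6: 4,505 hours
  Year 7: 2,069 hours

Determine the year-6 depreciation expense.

Depreciable base = $531,657 − $54,200 = $477,457.
Rate = $477,457 / 20,759 hours = $23 per hour.
Year 1: 2,828 × $23 = $65,044. Book value $466,613.
Year 2: 5,870 × $23 = $135,010. Book value $331,603.
Year 3: 859 × $23 = $19,757. Book value $311,846.
Year 4: 1,257 × $23 = $28,911. Book value $282,935.
Year 5: 3,371 × $23 = $77,533. Book value $205,402.
Year 6: 4,505 × $23 = $103,615. Book value $101,787.

$103,615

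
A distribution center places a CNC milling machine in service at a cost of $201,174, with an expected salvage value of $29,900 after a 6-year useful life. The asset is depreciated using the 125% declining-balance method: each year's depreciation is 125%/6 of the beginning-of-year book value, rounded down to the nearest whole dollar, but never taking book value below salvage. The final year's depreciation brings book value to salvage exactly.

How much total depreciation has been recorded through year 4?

$122,152

Depreciable base = $201,174 − $29,900 = $171,274.
Year 1: ⌊$201,174 × 125%/6⌋ = $41,911. Book value $159,263.
Year 2: ⌊$159,263 × 125%/6⌋ = $33,179. Book value $126,084.
Year 3: ⌊$126,084 × 125%/6⌋ = $26,267. Book value $99,817.
Year 4: ⌊$99,817 × 125%/6⌋ = $20,795. Book value $79,022.
Accumulated through year 4 = $201,174 − $79,022 = $122,152.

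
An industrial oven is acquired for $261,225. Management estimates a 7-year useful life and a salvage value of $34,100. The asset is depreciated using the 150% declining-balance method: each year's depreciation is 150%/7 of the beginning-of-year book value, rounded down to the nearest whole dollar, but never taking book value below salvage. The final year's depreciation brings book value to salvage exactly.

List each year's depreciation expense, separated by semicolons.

Depreciable base = $261,225 − $34,100 = $227,125.
Year 1: ⌊$261,225 × 150%/7⌋ = $55,976. Book value $205,249.
Year 2: ⌊$205,249 × 150%/7⌋ = $43,981. Book value $161,268.
Year 3: ⌊$161,268 × 150%/7⌋ = $34,557. Book value $126,711.
Year 4: ⌊$126,711 × 150%/7⌋ = $27,152. Book value $99,559.
Year 5: ⌊$99,559 × 150%/7⌋ = $21,334. Book value $78,225.
Year 6: ⌊$78,225 × 150%/7⌋ = $16,762. Book value $61,463.
Year 7 (final): $61,463 − $34,100 = $27,363. Book value $34,100.

$55,976; $43,981; $34,557; $27,152; $21,334; $16,762; $27,363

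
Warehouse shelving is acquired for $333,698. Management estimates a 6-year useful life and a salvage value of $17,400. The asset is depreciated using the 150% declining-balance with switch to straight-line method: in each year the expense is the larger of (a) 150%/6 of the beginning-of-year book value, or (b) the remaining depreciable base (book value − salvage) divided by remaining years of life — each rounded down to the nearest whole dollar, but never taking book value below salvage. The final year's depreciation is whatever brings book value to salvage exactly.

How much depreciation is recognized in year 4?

$41,126

Depreciable base = $333,698 − $17,400 = $316,298.
Year 1: DB = ⌊$333,698 × 150%/6⌋ = $83,424; SL = ⌊$316,298/6⌋ = $52,716 → take DB $83,424. Book value $250,274.
Year 2: DB = ⌊$250,274 × 150%/6⌋ = $62,568; SL = ⌊$232,874/5⌋ = $46,574 → take DB $62,568. Book value $187,706.
Year 3: DB = ⌊$187,706 × 150%/6⌋ = $46,926; SL = ⌊$170,306/4⌋ = $42,576 → take DB $46,926. Book value $140,780.
Year 4: DB = ⌊$140,780 × 150%/6⌋ = $35,195; SL = ⌊$123,380/3⌋ = $41,126 → take SL $41,126. Book value $99,654.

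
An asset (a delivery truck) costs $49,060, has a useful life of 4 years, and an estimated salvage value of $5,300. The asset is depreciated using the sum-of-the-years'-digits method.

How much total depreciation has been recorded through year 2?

$30,632

Depreciable base = $49,060 − $5,300 = $43,760.
Sum of the years' digits = 4+3+2+1 = 10.
Year 1: $43,760 × 4/10 = $17,504. Book value $31,556.
Year 2: $43,760 × 3/10 = $13,128. Book value $18,428.
Accumulated through year 2 = $49,060 − $18,428 = $30,632.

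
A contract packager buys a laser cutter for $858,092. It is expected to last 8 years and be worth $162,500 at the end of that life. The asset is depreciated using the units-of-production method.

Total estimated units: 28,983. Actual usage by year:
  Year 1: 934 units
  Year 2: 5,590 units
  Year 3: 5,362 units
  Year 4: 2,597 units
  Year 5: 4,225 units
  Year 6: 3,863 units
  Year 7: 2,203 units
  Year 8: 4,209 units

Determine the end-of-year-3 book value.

$572,828

Depreciable base = $858,092 − $162,500 = $695,592.
Rate = $695,592 / 28,983 units = $24 per unit.
Year 1: 934 × $24 = $22,416. Book value $835,676.
Year 2: 5,590 × $24 = $134,160. Book value $701,516.
Year 3: 5,362 × $24 = $128,688. Book value $572,828.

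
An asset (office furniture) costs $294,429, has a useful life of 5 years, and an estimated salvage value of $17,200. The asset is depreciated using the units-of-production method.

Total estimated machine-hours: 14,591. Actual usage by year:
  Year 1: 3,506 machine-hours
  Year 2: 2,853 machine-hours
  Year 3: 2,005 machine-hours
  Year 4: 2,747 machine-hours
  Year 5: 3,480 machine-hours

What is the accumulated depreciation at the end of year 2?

$120,821

Depreciable base = $294,429 − $17,200 = $277,229.
Rate = $277,229 / 14,591 machine-hours = $19 per machine-hour.
Year 1: 3,506 × $19 = $66,614. Book value $227,815.
Year 2: 2,853 × $19 = $54,207. Book value $173,608.
Accumulated through year 2 = $294,429 − $173,608 = $120,821.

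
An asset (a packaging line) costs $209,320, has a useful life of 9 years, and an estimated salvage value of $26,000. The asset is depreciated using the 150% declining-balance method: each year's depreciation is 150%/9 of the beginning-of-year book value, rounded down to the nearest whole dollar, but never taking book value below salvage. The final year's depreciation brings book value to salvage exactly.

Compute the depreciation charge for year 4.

$20,189

Depreciable base = $209,320 − $26,000 = $183,320.
Year 1: ⌊$209,320 × 150%/9⌋ = $34,886. Book value $174,434.
Year 2: ⌊$174,434 × 150%/9⌋ = $29,072. Book value $145,362.
Year 3: ⌊$145,362 × 150%/9⌋ = $24,227. Book value $121,135.
Year 4: ⌊$121,135 × 150%/9⌋ = $20,189. Book value $100,946.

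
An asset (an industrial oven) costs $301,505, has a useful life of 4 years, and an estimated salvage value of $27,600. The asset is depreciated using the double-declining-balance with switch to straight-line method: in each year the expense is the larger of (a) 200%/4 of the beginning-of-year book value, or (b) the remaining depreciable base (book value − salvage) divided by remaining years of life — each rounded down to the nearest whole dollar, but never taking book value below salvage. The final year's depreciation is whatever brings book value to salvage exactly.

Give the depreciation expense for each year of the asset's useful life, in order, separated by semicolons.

$150,752; $75,376; $37,688; $10,089

Depreciable base = $301,505 − $27,600 = $273,905.
Year 1: DB = ⌊$301,505 × 200%/4⌋ = $150,752; SL = ⌊$273,905/4⌋ = $68,476 → take DB $150,752. Book value $150,753.
Year 2: DB = ⌊$150,753 × 200%/4⌋ = $75,376; SL = ⌊$123,153/3⌋ = $41,051 → take DB $75,376. Book value $75,377.
Year 3: DB = ⌊$75,377 × 200%/4⌋ = $37,688; SL = ⌊$47,777/2⌋ = $23,888 → take DB $37,688. Book value $37,689.
Year 4 (final): $37,689 − $27,600 = $10,089. Book value $27,600.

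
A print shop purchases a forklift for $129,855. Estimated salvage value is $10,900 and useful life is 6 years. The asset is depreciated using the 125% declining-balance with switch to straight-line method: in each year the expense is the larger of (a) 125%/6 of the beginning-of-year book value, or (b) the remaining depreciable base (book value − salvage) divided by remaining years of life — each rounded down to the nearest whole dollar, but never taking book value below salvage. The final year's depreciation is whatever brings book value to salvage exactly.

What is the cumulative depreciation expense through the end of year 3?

$66,091

Depreciable base = $129,855 − $10,900 = $118,955.
Year 1: DB = ⌊$129,855 × 125%/6⌋ = $27,053; SL = ⌊$118,955/6⌋ = $19,825 → take DB $27,053. Book value $102,802.
Year 2: DB = ⌊$102,802 × 125%/6⌋ = $21,417; SL = ⌊$91,902/5⌋ = $18,380 → take DB $21,417. Book value $81,385.
Year 3: DB = ⌊$81,385 × 125%/6⌋ = $16,955; SL = ⌊$70,485/4⌋ = $17,621 → take SL $17,621. Book value $63,764.
Accumulated through year 3 = $129,855 − $63,764 = $66,091.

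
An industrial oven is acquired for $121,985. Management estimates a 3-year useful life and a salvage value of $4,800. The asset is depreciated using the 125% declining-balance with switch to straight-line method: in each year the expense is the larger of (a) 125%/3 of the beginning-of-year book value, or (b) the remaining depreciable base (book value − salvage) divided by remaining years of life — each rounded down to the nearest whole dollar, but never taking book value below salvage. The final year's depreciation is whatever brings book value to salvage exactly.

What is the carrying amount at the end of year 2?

Depreciable base = $121,985 − $4,800 = $117,185.
Year 1: DB = ⌊$121,985 × 125%/3⌋ = $50,827; SL = ⌊$117,185/3⌋ = $39,061 → take DB $50,827. Book value $71,158.
Year 2: DB = ⌊$71,158 × 125%/3⌋ = $29,649; SL = ⌊$66,358/2⌋ = $33,179 → take SL $33,179. Book value $37,979.

$37,979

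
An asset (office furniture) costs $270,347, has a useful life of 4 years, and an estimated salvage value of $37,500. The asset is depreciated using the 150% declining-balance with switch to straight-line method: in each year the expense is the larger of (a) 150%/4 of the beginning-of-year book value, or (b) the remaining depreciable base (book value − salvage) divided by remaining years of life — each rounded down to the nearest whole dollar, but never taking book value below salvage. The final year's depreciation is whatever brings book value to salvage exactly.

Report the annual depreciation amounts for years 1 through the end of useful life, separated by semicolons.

$101,380; $63,362; $39,601; $28,504

Depreciable base = $270,347 − $37,500 = $232,847.
Year 1: DB = ⌊$270,347 × 150%/4⌋ = $101,380; SL = ⌊$232,847/4⌋ = $58,211 → take DB $101,380. Book value $168,967.
Year 2: DB = ⌊$168,967 × 150%/4⌋ = $63,362; SL = ⌊$131,467/3⌋ = $43,822 → take DB $63,362. Book value $105,605.
Year 3: DB = ⌊$105,605 × 150%/4⌋ = $39,601; SL = ⌊$68,105/2⌋ = $34,052 → take DB $39,601. Book value $66,004.
Year 4 (final): $66,004 − $37,500 = $28,504. Book value $37,500.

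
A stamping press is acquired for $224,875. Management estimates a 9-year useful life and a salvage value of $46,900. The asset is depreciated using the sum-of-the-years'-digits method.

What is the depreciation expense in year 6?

$15,820

Depreciable base = $224,875 − $46,900 = $177,975.
Sum of the years' digits = 9+8+7+6+5+4+3+2+1 = 45.
Year 1: $177,975 × 9/45 = $35,595. Book value $189,280.
Year 2: $177,975 × 8/45 = $31,640. Book value $157,640.
Year 3: $177,975 × 7/45 = $27,685. Book value $129,955.
Year 4: $177,975 × 6/45 = $23,730. Book value $106,225.
Year 5: $177,975 × 5/45 = $19,775. Book value $86,450.
Year 6: $177,975 × 4/45 = $15,820. Book value $70,630.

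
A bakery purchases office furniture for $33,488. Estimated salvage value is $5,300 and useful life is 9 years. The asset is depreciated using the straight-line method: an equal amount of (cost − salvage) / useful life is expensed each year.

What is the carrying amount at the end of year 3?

$24,092

Depreciable base = $33,488 − $5,300 = $28,188.
Annual expense = $28,188 / 9 = $3,132.
End of year 1: book value $30,356.
End of year 2: book value $27,224.
End of year 3: book value $24,092.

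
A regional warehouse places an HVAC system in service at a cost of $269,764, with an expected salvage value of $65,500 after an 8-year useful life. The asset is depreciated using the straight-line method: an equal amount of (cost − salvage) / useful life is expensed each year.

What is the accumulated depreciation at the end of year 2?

Depreciable base = $269,764 − $65,500 = $204,264.
Annual expense = $204,264 / 8 = $25,533.
End of year 1: book value $244,231.
End of year 2: book value $218,698.
Accumulated through year 2 = $269,764 − $218,698 = $51,066.

$51,066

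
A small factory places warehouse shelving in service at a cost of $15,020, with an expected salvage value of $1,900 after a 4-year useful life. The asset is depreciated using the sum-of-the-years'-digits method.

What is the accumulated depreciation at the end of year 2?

$9,184

Depreciable base = $15,020 − $1,900 = $13,120.
Sum of the years' digits = 4+3+2+1 = 10.
Year 1: $13,120 × 4/10 = $5,248. Book value $9,772.
Year 2: $13,120 × 3/10 = $3,936. Book value $5,836.
Accumulated through year 2 = $15,020 − $5,836 = $9,184.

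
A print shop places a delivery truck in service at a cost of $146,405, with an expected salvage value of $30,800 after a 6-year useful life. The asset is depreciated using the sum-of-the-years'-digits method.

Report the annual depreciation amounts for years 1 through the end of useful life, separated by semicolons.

Depreciable base = $146,405 − $30,800 = $115,605.
Sum of the years' digits = 6+5+4+3+2+1 = 21.
Year 1: $115,605 × 6/21 = $33,030. Book value $113,375.
Year 2: $115,605 × 5/21 = $27,525. Book value $85,850.
Year 3: $115,605 × 4/21 = $22,020. Book value $63,830.
Year 4: $115,605 × 3/21 = $16,515. Book value $47,315.
Year 5: $115,605 × 2/21 = $11,010. Book value $36,305.
Year 6: $115,605 × 1/21 = $5,505. Book value $30,800.

$33,030; $27,525; $22,020; $16,515; $11,010; $5,505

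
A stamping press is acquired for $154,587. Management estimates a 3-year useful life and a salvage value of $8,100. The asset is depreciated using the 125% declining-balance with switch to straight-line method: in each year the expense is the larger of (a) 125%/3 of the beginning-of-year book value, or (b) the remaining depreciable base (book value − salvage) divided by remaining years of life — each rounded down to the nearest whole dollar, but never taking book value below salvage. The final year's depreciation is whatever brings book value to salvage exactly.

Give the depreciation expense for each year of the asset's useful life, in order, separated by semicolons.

$64,411; $41,038; $41,038

Depreciable base = $154,587 − $8,100 = $146,487.
Year 1: DB = ⌊$154,587 × 125%/3⌋ = $64,411; SL = ⌊$146,487/3⌋ = $48,829 → take DB $64,411. Book value $90,176.
Year 2: DB = ⌊$90,176 × 125%/3⌋ = $37,573; SL = ⌊$82,076/2⌋ = $41,038 → take SL $41,038. Book value $49,138.
Year 3 (final): $49,138 − $8,100 = $41,038. Book value $8,100.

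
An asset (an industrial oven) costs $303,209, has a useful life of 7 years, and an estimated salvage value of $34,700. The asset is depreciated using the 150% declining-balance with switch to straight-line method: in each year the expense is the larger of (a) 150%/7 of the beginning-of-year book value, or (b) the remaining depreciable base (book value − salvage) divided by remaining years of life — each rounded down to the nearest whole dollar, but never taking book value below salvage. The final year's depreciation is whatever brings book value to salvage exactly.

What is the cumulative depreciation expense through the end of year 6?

Depreciable base = $303,209 − $34,700 = $268,509.
Year 1: DB = ⌊$303,209 × 150%/7⌋ = $64,973; SL = ⌊$268,509/7⌋ = $38,358 → take DB $64,973. Book value $238,236.
Year 2: DB = ⌊$238,236 × 150%/7⌋ = $51,050; SL = ⌊$203,536/6⌋ = $33,922 → take DB $51,050. Book value $187,186.
Year 3: DB = ⌊$187,186 × 150%/7⌋ = $40,111; SL = ⌊$152,486/5⌋ = $30,497 → take DB $40,111. Book value $147,075.
Year 4: DB = ⌊$147,075 × 150%/7⌋ = $31,516; SL = ⌊$112,375/4⌋ = $28,093 → take DB $31,516. Book value $115,559.
Year 5: DB = ⌊$115,559 × 150%/7⌋ = $24,762; SL = ⌊$80,859/3⌋ = $26,953 → take SL $26,953. Book value $88,606.
Year 6: DB = ⌊$88,606 × 150%/7⌋ = $18,987; SL = ⌊$53,906/2⌋ = $26,953 → take SL $26,953. Book value $61,653.
Accumulated through year 6 = $303,209 − $61,653 = $241,556.

$241,556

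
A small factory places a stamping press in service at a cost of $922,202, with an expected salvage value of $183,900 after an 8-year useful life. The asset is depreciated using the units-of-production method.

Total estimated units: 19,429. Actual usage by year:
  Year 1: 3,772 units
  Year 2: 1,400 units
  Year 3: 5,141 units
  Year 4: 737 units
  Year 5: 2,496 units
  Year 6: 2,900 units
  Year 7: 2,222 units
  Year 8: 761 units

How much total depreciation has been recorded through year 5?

$514,748

Depreciable base = $922,202 − $183,900 = $738,302.
Rate = $738,302 / 19,429 units = $38 per unit.
Year 1: 3,772 × $38 = $143,336. Book value $778,866.
Year 2: 1,400 × $38 = $53,200. Book value $725,666.
Year 3: 5,141 × $38 = $195,358. Book value $530,308.
Year 4: 737 × $38 = $28,006. Book value $502,302.
Year 5: 2,496 × $38 = $94,848. Book value $407,454.
Accumulated through year 5 = $922,202 − $407,454 = $514,748.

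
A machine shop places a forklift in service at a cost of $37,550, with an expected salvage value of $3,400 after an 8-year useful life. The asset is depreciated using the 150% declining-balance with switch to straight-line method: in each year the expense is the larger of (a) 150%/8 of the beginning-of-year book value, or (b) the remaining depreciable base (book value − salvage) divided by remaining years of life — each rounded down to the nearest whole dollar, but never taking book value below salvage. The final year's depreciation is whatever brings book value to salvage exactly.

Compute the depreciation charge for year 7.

Depreciable base = $37,550 − $3,400 = $34,150.
Year 1: DB = ⌊$37,550 × 150%/8⌋ = $7,040; SL = ⌊$34,150/8⌋ = $4,268 → take DB $7,040. Book value $30,510.
Year 2: DB = ⌊$30,510 × 150%/8⌋ = $5,720; SL = ⌊$27,110/7⌋ = $3,872 → take DB $5,720. Book value $24,790.
Year 3: DB = ⌊$24,790 × 150%/8⌋ = $4,648; SL = ⌊$21,390/6⌋ = $3,565 → take DB $4,648. Book value $20,142.
Year 4: DB = ⌊$20,142 × 150%/8⌋ = $3,776; SL = ⌊$16,742/5⌋ = $3,348 → take DB $3,776. Book value $16,366.
Year 5: DB = ⌊$16,366 × 150%/8⌋ = $3,068; SL = ⌊$12,966/4⌋ = $3,241 → take SL $3,241. Book value $13,125.
Year 6: DB = ⌊$13,125 × 150%/8⌋ = $2,460; SL = ⌊$9,725/3⌋ = $3,241 → take SL $3,241. Book value $9,884.
Year 7: DB = ⌊$9,884 × 150%/8⌋ = $1,853; SL = ⌊$6,484/2⌋ = $3,242 → take SL $3,242. Book value $6,642.

$3,242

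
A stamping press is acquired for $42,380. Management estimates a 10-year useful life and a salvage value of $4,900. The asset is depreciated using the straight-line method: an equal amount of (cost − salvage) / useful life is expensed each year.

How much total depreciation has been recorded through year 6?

Depreciable base = $42,380 − $4,900 = $37,480.
Annual expense = $37,480 / 10 = $3,748.
End of year 1: book value $38,632.
End of year 2: book value $34,884.
End of year 3: book value $31,136.
End of year 4: book value $27,388.
End of year 5: book value $23,640.
End of year 6: book value $19,892.
Accumulated through year 6 = $42,380 − $19,892 = $22,488.

$22,488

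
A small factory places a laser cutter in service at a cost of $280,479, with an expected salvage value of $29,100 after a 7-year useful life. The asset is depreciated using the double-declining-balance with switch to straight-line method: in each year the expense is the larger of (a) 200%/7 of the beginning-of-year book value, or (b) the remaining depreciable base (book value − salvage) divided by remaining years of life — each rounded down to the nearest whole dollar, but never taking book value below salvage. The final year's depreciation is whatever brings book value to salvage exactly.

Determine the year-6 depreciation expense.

$14,900

Depreciable base = $280,479 − $29,100 = $251,379.
Year 1: DB = ⌊$280,479 × 200%/7⌋ = $80,136; SL = ⌊$251,379/7⌋ = $35,911 → take DB $80,136. Book value $200,343.
Year 2: DB = ⌊$200,343 × 200%/7⌋ = $57,240; SL = ⌊$171,243/6⌋ = $28,540 → take DB $57,240. Book value $143,103.
Year 3: DB = ⌊$143,103 × 200%/7⌋ = $40,886; SL = ⌊$114,003/5⌋ = $22,800 → take DB $40,886. Book value $102,217.
Year 4: DB = ⌊$102,217 × 200%/7⌋ = $29,204; SL = ⌊$73,117/4⌋ = $18,279 → take DB $29,204. Book value $73,013.
Year 5: DB = ⌊$73,013 × 200%/7⌋ = $20,860; SL = ⌊$43,913/3⌋ = $14,637 → take DB $20,860. Book value $52,153.
Year 6: DB = ⌊$52,153 × 200%/7⌋ = $14,900; SL = ⌊$23,053/2⌋ = $11,526 → take DB $14,900. Book value $37,253.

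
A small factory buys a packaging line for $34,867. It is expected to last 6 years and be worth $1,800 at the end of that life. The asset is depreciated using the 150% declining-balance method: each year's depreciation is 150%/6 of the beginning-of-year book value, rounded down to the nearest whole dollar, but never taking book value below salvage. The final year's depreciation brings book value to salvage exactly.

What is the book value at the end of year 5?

$8,276

Depreciable base = $34,867 − $1,800 = $33,067.
Year 1: ⌊$34,867 × 150%/6⌋ = $8,716. Book value $26,151.
Year 2: ⌊$26,151 × 150%/6⌋ = $6,537. Book value $19,614.
Year 3: ⌊$19,614 × 150%/6⌋ = $4,903. Book value $14,711.
Year 4: ⌊$14,711 × 150%/6⌋ = $3,677. Book value $11,034.
Year 5: ⌊$11,034 × 150%/6⌋ = $2,758. Book value $8,276.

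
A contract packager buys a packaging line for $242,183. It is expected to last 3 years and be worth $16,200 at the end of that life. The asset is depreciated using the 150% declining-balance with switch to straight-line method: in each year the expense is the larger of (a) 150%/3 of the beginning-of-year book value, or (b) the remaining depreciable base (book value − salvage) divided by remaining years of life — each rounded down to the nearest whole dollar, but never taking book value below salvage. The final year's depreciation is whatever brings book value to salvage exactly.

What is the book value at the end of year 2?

Depreciable base = $242,183 − $16,200 = $225,983.
Year 1: DB = ⌊$242,183 × 150%/3⌋ = $121,091; SL = ⌊$225,983/3⌋ = $75,327 → take DB $121,091. Book value $121,092.
Year 2: DB = ⌊$121,092 × 150%/3⌋ = $60,546; SL = ⌊$104,892/2⌋ = $52,446 → take DB $60,546. Book value $60,546.

$60,546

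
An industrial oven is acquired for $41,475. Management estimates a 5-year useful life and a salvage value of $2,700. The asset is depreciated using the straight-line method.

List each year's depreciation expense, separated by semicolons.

Depreciable base = $41,475 − $2,700 = $38,775.
Annual expense = $38,775 / 5 = $7,755.
End of year 1: book value $33,720.
End of year 2: book value $25,965.
End of year 3: book value $18,210.
End of year 4: book value $10,455.
End of year 5: book value $2,700.

$7,755; $7,755; $7,755; $7,755; $7,755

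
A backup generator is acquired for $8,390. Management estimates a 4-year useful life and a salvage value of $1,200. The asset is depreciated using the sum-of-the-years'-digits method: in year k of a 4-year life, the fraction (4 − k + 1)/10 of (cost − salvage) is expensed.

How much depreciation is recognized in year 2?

$2,157

Depreciable base = $8,390 − $1,200 = $7,190.
Sum of the years' digits = 4+3+2+1 = 10.
Year 1: $7,190 × 4/10 = $2,876. Book value $5,514.
Year 2: $7,190 × 3/10 = $2,157. Book value $3,357.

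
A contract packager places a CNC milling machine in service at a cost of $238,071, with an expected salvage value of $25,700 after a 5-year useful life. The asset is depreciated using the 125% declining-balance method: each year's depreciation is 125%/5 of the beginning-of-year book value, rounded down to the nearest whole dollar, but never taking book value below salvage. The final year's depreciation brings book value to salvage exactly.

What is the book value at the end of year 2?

Depreciable base = $238,071 − $25,700 = $212,371.
Year 1: ⌊$238,071 × 125%/5⌋ = $59,517. Book value $178,554.
Year 2: ⌊$178,554 × 125%/5⌋ = $44,638. Book value $133,916.

$133,916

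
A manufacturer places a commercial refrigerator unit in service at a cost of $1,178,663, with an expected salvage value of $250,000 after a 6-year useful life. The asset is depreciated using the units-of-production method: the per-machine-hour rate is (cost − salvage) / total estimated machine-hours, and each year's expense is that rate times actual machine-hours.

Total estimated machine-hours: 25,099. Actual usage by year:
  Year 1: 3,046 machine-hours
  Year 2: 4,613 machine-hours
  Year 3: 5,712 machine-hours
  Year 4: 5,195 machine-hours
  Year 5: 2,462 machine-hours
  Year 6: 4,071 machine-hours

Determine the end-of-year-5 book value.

Depreciable base = $1,178,663 − $250,000 = $928,663.
Rate = $928,663 / 25,099 machine-hours = $37 per machine-hour.
Year 1: 3,046 × $37 = $112,702. Book value $1,065,961.
Year 2: 4,613 × $37 = $170,681. Book value $895,280.
Year 3: 5,712 × $37 = $211,344. Book value $683,936.
Year 4: 5,195 × $37 = $192,215. Book value $491,721.
Year 5: 2,462 × $37 = $91,094. Book value $400,627.

$400,627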